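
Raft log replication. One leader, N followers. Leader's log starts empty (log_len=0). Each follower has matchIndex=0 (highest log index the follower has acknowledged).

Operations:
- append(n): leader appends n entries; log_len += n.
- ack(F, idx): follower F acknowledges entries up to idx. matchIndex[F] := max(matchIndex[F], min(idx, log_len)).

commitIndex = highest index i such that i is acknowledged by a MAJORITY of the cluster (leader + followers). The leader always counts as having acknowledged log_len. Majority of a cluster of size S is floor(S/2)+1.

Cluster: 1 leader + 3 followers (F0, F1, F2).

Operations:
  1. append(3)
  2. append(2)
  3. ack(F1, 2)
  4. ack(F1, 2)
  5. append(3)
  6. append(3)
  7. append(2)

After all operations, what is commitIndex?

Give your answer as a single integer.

Op 1: append 3 -> log_len=3
Op 2: append 2 -> log_len=5
Op 3: F1 acks idx 2 -> match: F0=0 F1=2 F2=0; commitIndex=0
Op 4: F1 acks idx 2 -> match: F0=0 F1=2 F2=0; commitIndex=0
Op 5: append 3 -> log_len=8
Op 6: append 3 -> log_len=11
Op 7: append 2 -> log_len=13

Answer: 0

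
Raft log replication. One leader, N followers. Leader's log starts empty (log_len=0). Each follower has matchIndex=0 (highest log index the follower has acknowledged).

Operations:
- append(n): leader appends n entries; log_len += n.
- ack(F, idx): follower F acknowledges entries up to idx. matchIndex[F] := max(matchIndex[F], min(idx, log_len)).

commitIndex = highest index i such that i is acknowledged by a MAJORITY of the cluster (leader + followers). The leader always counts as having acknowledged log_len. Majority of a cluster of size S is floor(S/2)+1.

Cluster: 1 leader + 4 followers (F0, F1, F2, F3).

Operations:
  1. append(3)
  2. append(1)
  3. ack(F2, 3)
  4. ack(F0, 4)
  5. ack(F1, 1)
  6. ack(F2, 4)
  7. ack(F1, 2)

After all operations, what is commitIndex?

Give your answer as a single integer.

Op 1: append 3 -> log_len=3
Op 2: append 1 -> log_len=4
Op 3: F2 acks idx 3 -> match: F0=0 F1=0 F2=3 F3=0; commitIndex=0
Op 4: F0 acks idx 4 -> match: F0=4 F1=0 F2=3 F3=0; commitIndex=3
Op 5: F1 acks idx 1 -> match: F0=4 F1=1 F2=3 F3=0; commitIndex=3
Op 6: F2 acks idx 4 -> match: F0=4 F1=1 F2=4 F3=0; commitIndex=4
Op 7: F1 acks idx 2 -> match: F0=4 F1=2 F2=4 F3=0; commitIndex=4

Answer: 4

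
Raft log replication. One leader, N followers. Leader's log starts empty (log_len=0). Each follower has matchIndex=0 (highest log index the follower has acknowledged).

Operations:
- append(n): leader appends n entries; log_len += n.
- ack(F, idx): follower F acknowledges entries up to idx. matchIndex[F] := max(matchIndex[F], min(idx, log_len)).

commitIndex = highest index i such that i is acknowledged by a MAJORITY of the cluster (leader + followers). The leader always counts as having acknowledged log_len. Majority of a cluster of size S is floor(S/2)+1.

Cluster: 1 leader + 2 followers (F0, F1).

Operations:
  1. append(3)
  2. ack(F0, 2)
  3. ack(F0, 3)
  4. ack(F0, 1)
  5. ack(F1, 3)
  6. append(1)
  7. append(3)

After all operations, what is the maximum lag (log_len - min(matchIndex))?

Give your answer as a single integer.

Answer: 4

Derivation:
Op 1: append 3 -> log_len=3
Op 2: F0 acks idx 2 -> match: F0=2 F1=0; commitIndex=2
Op 3: F0 acks idx 3 -> match: F0=3 F1=0; commitIndex=3
Op 4: F0 acks idx 1 -> match: F0=3 F1=0; commitIndex=3
Op 5: F1 acks idx 3 -> match: F0=3 F1=3; commitIndex=3
Op 6: append 1 -> log_len=4
Op 7: append 3 -> log_len=7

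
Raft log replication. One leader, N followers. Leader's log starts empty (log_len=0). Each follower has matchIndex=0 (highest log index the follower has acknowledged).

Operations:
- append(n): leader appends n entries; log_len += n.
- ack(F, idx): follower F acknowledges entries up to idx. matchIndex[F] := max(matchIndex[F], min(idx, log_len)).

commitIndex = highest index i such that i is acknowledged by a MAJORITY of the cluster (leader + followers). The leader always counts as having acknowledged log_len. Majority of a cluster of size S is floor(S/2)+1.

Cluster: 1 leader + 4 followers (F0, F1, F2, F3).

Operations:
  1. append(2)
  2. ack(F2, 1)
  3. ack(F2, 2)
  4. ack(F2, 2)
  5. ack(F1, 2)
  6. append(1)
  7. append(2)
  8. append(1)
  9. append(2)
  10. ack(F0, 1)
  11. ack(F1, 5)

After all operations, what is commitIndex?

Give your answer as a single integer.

Answer: 2

Derivation:
Op 1: append 2 -> log_len=2
Op 2: F2 acks idx 1 -> match: F0=0 F1=0 F2=1 F3=0; commitIndex=0
Op 3: F2 acks idx 2 -> match: F0=0 F1=0 F2=2 F3=0; commitIndex=0
Op 4: F2 acks idx 2 -> match: F0=0 F1=0 F2=2 F3=0; commitIndex=0
Op 5: F1 acks idx 2 -> match: F0=0 F1=2 F2=2 F3=0; commitIndex=2
Op 6: append 1 -> log_len=3
Op 7: append 2 -> log_len=5
Op 8: append 1 -> log_len=6
Op 9: append 2 -> log_len=8
Op 10: F0 acks idx 1 -> match: F0=1 F1=2 F2=2 F3=0; commitIndex=2
Op 11: F1 acks idx 5 -> match: F0=1 F1=5 F2=2 F3=0; commitIndex=2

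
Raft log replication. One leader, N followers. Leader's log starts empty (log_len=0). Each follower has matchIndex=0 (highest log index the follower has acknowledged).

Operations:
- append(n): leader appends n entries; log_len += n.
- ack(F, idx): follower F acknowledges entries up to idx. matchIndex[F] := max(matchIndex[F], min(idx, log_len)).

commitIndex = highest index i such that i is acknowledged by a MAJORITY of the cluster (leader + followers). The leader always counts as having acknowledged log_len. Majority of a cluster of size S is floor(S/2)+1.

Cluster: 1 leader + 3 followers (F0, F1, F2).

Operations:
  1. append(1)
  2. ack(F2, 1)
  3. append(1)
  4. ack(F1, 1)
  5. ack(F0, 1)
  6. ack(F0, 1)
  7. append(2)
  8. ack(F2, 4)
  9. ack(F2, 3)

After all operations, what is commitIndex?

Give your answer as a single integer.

Op 1: append 1 -> log_len=1
Op 2: F2 acks idx 1 -> match: F0=0 F1=0 F2=1; commitIndex=0
Op 3: append 1 -> log_len=2
Op 4: F1 acks idx 1 -> match: F0=0 F1=1 F2=1; commitIndex=1
Op 5: F0 acks idx 1 -> match: F0=1 F1=1 F2=1; commitIndex=1
Op 6: F0 acks idx 1 -> match: F0=1 F1=1 F2=1; commitIndex=1
Op 7: append 2 -> log_len=4
Op 8: F2 acks idx 4 -> match: F0=1 F1=1 F2=4; commitIndex=1
Op 9: F2 acks idx 3 -> match: F0=1 F1=1 F2=4; commitIndex=1

Answer: 1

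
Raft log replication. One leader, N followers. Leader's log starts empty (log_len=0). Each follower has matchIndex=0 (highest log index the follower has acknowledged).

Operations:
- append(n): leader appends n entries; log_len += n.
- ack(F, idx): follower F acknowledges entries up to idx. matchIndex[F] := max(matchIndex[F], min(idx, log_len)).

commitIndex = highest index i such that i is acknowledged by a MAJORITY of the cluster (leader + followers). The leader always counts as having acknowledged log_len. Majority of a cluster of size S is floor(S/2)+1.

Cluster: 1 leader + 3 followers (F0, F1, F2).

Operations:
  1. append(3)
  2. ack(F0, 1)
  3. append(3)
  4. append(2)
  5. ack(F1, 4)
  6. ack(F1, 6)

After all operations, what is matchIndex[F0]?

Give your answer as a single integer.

Answer: 1

Derivation:
Op 1: append 3 -> log_len=3
Op 2: F0 acks idx 1 -> match: F0=1 F1=0 F2=0; commitIndex=0
Op 3: append 3 -> log_len=6
Op 4: append 2 -> log_len=8
Op 5: F1 acks idx 4 -> match: F0=1 F1=4 F2=0; commitIndex=1
Op 6: F1 acks idx 6 -> match: F0=1 F1=6 F2=0; commitIndex=1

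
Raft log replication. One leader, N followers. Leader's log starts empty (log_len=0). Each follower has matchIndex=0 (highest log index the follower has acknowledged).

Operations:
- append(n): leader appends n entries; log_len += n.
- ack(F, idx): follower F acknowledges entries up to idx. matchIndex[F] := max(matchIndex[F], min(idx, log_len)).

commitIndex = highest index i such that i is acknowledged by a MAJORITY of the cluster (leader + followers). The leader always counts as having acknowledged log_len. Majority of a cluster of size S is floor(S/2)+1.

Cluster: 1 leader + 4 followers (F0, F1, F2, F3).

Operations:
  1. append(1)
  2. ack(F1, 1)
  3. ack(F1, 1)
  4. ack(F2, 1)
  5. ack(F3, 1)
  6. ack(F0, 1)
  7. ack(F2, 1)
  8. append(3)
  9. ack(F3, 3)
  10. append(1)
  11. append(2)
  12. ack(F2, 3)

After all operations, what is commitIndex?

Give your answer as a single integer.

Op 1: append 1 -> log_len=1
Op 2: F1 acks idx 1 -> match: F0=0 F1=1 F2=0 F3=0; commitIndex=0
Op 3: F1 acks idx 1 -> match: F0=0 F1=1 F2=0 F3=0; commitIndex=0
Op 4: F2 acks idx 1 -> match: F0=0 F1=1 F2=1 F3=0; commitIndex=1
Op 5: F3 acks idx 1 -> match: F0=0 F1=1 F2=1 F3=1; commitIndex=1
Op 6: F0 acks idx 1 -> match: F0=1 F1=1 F2=1 F3=1; commitIndex=1
Op 7: F2 acks idx 1 -> match: F0=1 F1=1 F2=1 F3=1; commitIndex=1
Op 8: append 3 -> log_len=4
Op 9: F3 acks idx 3 -> match: F0=1 F1=1 F2=1 F3=3; commitIndex=1
Op 10: append 1 -> log_len=5
Op 11: append 2 -> log_len=7
Op 12: F2 acks idx 3 -> match: F0=1 F1=1 F2=3 F3=3; commitIndex=3

Answer: 3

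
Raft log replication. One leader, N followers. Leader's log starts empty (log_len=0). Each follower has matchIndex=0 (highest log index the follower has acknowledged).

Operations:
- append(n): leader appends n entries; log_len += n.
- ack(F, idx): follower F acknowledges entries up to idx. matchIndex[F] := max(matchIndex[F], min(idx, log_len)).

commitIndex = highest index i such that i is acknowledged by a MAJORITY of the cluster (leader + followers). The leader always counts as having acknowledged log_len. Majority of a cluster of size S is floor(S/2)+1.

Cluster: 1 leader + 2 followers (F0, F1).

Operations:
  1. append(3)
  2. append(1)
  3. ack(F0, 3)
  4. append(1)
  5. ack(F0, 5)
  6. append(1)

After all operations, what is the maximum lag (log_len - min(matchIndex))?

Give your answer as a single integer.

Op 1: append 3 -> log_len=3
Op 2: append 1 -> log_len=4
Op 3: F0 acks idx 3 -> match: F0=3 F1=0; commitIndex=3
Op 4: append 1 -> log_len=5
Op 5: F0 acks idx 5 -> match: F0=5 F1=0; commitIndex=5
Op 6: append 1 -> log_len=6

Answer: 6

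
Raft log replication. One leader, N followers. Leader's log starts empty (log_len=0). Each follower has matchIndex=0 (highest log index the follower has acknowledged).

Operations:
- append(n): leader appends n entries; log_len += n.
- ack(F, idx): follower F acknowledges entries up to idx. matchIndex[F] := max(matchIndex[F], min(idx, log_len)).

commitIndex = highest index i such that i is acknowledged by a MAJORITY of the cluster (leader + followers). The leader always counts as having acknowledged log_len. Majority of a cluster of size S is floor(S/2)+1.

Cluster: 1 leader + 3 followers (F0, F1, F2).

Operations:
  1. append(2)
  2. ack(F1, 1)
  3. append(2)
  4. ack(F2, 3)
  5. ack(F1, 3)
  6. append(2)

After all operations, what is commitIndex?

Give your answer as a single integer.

Op 1: append 2 -> log_len=2
Op 2: F1 acks idx 1 -> match: F0=0 F1=1 F2=0; commitIndex=0
Op 3: append 2 -> log_len=4
Op 4: F2 acks idx 3 -> match: F0=0 F1=1 F2=3; commitIndex=1
Op 5: F1 acks idx 3 -> match: F0=0 F1=3 F2=3; commitIndex=3
Op 6: append 2 -> log_len=6

Answer: 3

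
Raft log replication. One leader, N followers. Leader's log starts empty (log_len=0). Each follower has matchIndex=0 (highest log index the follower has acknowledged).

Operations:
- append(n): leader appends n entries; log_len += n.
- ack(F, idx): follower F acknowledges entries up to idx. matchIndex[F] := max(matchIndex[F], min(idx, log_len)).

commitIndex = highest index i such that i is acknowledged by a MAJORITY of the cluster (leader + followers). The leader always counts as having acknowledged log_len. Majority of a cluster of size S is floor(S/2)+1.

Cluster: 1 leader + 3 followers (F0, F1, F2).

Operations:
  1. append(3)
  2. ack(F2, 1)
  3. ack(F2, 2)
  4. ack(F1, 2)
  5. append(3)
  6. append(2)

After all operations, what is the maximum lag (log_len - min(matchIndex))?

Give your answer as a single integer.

Answer: 8

Derivation:
Op 1: append 3 -> log_len=3
Op 2: F2 acks idx 1 -> match: F0=0 F1=0 F2=1; commitIndex=0
Op 3: F2 acks idx 2 -> match: F0=0 F1=0 F2=2; commitIndex=0
Op 4: F1 acks idx 2 -> match: F0=0 F1=2 F2=2; commitIndex=2
Op 5: append 3 -> log_len=6
Op 6: append 2 -> log_len=8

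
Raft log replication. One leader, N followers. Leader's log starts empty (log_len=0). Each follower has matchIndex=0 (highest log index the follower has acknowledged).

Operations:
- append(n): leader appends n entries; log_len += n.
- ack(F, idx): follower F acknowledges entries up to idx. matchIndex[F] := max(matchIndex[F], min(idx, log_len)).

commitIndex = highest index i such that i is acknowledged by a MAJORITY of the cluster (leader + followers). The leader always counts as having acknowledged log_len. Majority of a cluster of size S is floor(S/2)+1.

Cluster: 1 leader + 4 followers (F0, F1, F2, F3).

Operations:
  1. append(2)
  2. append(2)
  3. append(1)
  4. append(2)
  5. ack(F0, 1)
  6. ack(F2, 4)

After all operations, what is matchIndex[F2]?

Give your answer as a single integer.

Answer: 4

Derivation:
Op 1: append 2 -> log_len=2
Op 2: append 2 -> log_len=4
Op 3: append 1 -> log_len=5
Op 4: append 2 -> log_len=7
Op 5: F0 acks idx 1 -> match: F0=1 F1=0 F2=0 F3=0; commitIndex=0
Op 6: F2 acks idx 4 -> match: F0=1 F1=0 F2=4 F3=0; commitIndex=1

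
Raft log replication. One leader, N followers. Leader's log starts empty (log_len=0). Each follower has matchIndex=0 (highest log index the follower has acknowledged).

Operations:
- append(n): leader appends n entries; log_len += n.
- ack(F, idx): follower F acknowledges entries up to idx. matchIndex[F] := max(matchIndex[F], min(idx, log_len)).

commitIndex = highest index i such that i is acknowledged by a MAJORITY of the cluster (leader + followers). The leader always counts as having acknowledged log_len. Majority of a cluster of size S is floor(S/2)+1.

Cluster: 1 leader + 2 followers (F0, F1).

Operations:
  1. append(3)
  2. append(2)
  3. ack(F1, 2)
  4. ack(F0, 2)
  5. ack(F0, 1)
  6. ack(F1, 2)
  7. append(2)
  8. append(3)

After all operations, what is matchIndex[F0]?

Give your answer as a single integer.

Answer: 2

Derivation:
Op 1: append 3 -> log_len=3
Op 2: append 2 -> log_len=5
Op 3: F1 acks idx 2 -> match: F0=0 F1=2; commitIndex=2
Op 4: F0 acks idx 2 -> match: F0=2 F1=2; commitIndex=2
Op 5: F0 acks idx 1 -> match: F0=2 F1=2; commitIndex=2
Op 6: F1 acks idx 2 -> match: F0=2 F1=2; commitIndex=2
Op 7: append 2 -> log_len=7
Op 8: append 3 -> log_len=10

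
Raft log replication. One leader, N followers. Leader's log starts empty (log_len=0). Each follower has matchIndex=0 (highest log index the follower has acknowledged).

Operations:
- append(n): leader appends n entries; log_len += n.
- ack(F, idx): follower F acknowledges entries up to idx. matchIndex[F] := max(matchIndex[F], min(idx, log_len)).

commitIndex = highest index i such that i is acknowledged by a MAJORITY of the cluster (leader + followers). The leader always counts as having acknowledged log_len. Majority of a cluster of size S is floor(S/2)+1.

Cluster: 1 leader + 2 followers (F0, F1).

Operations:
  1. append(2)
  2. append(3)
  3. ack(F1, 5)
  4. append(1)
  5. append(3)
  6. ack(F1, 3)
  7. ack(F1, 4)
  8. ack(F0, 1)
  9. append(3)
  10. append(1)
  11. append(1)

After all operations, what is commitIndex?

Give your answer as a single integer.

Op 1: append 2 -> log_len=2
Op 2: append 3 -> log_len=5
Op 3: F1 acks idx 5 -> match: F0=0 F1=5; commitIndex=5
Op 4: append 1 -> log_len=6
Op 5: append 3 -> log_len=9
Op 6: F1 acks idx 3 -> match: F0=0 F1=5; commitIndex=5
Op 7: F1 acks idx 4 -> match: F0=0 F1=5; commitIndex=5
Op 8: F0 acks idx 1 -> match: F0=1 F1=5; commitIndex=5
Op 9: append 3 -> log_len=12
Op 10: append 1 -> log_len=13
Op 11: append 1 -> log_len=14

Answer: 5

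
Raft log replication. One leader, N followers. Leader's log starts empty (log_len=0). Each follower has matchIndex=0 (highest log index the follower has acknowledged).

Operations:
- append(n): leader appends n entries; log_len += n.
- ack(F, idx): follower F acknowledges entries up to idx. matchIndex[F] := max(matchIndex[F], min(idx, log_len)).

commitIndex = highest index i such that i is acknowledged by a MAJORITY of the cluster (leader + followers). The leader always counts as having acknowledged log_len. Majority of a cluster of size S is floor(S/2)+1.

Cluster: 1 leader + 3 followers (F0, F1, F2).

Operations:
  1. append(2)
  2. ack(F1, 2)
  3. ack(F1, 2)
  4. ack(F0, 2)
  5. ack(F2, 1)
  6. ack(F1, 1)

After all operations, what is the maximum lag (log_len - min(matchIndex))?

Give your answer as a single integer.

Answer: 1

Derivation:
Op 1: append 2 -> log_len=2
Op 2: F1 acks idx 2 -> match: F0=0 F1=2 F2=0; commitIndex=0
Op 3: F1 acks idx 2 -> match: F0=0 F1=2 F2=0; commitIndex=0
Op 4: F0 acks idx 2 -> match: F0=2 F1=2 F2=0; commitIndex=2
Op 5: F2 acks idx 1 -> match: F0=2 F1=2 F2=1; commitIndex=2
Op 6: F1 acks idx 1 -> match: F0=2 F1=2 F2=1; commitIndex=2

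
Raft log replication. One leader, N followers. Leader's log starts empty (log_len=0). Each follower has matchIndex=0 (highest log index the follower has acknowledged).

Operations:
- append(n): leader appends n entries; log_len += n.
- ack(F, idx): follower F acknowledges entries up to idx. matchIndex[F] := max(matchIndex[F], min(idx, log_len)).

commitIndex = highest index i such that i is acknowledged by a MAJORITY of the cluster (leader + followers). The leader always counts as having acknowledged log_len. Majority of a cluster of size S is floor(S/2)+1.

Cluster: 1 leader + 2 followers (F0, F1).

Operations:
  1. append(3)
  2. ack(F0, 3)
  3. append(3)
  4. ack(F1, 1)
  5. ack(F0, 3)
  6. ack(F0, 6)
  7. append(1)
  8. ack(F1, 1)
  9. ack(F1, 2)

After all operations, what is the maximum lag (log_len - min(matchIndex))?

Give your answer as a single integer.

Answer: 5

Derivation:
Op 1: append 3 -> log_len=3
Op 2: F0 acks idx 3 -> match: F0=3 F1=0; commitIndex=3
Op 3: append 3 -> log_len=6
Op 4: F1 acks idx 1 -> match: F0=3 F1=1; commitIndex=3
Op 5: F0 acks idx 3 -> match: F0=3 F1=1; commitIndex=3
Op 6: F0 acks idx 6 -> match: F0=6 F1=1; commitIndex=6
Op 7: append 1 -> log_len=7
Op 8: F1 acks idx 1 -> match: F0=6 F1=1; commitIndex=6
Op 9: F1 acks idx 2 -> match: F0=6 F1=2; commitIndex=6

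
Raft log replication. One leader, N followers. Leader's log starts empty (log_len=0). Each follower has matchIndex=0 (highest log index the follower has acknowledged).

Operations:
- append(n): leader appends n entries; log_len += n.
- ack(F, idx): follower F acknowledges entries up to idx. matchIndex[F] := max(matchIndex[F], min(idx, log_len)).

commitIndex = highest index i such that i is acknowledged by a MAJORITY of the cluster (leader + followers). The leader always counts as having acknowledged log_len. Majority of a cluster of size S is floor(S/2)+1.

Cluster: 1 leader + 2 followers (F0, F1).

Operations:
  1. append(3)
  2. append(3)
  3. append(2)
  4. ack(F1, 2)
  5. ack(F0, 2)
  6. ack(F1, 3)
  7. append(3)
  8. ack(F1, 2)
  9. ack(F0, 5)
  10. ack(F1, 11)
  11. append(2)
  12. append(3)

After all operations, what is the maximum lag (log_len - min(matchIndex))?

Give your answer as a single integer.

Answer: 11

Derivation:
Op 1: append 3 -> log_len=3
Op 2: append 3 -> log_len=6
Op 3: append 2 -> log_len=8
Op 4: F1 acks idx 2 -> match: F0=0 F1=2; commitIndex=2
Op 5: F0 acks idx 2 -> match: F0=2 F1=2; commitIndex=2
Op 6: F1 acks idx 3 -> match: F0=2 F1=3; commitIndex=3
Op 7: append 3 -> log_len=11
Op 8: F1 acks idx 2 -> match: F0=2 F1=3; commitIndex=3
Op 9: F0 acks idx 5 -> match: F0=5 F1=3; commitIndex=5
Op 10: F1 acks idx 11 -> match: F0=5 F1=11; commitIndex=11
Op 11: append 2 -> log_len=13
Op 12: append 3 -> log_len=16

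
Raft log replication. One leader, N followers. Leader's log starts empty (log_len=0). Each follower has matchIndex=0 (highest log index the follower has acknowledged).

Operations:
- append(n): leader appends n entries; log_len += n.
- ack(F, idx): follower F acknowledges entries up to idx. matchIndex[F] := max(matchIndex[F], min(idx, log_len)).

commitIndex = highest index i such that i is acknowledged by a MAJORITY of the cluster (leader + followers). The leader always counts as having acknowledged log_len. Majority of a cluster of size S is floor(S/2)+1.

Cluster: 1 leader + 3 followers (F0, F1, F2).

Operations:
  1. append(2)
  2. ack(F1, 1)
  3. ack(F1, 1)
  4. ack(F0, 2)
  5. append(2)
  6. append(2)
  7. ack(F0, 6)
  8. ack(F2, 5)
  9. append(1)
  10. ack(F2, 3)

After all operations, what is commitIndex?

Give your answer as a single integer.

Answer: 5

Derivation:
Op 1: append 2 -> log_len=2
Op 2: F1 acks idx 1 -> match: F0=0 F1=1 F2=0; commitIndex=0
Op 3: F1 acks idx 1 -> match: F0=0 F1=1 F2=0; commitIndex=0
Op 4: F0 acks idx 2 -> match: F0=2 F1=1 F2=0; commitIndex=1
Op 5: append 2 -> log_len=4
Op 6: append 2 -> log_len=6
Op 7: F0 acks idx 6 -> match: F0=6 F1=1 F2=0; commitIndex=1
Op 8: F2 acks idx 5 -> match: F0=6 F1=1 F2=5; commitIndex=5
Op 9: append 1 -> log_len=7
Op 10: F2 acks idx 3 -> match: F0=6 F1=1 F2=5; commitIndex=5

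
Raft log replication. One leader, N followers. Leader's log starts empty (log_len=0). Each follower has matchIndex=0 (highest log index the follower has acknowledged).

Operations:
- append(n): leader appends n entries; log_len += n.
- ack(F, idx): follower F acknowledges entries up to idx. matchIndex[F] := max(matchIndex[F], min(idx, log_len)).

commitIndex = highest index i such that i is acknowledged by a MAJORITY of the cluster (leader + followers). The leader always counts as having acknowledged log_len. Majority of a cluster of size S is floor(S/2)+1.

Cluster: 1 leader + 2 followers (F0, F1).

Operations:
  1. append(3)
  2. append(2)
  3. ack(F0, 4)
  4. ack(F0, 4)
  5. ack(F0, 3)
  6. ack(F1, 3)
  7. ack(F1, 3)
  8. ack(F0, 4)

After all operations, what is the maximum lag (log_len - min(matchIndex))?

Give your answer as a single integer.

Answer: 2

Derivation:
Op 1: append 3 -> log_len=3
Op 2: append 2 -> log_len=5
Op 3: F0 acks idx 4 -> match: F0=4 F1=0; commitIndex=4
Op 4: F0 acks idx 4 -> match: F0=4 F1=0; commitIndex=4
Op 5: F0 acks idx 3 -> match: F0=4 F1=0; commitIndex=4
Op 6: F1 acks idx 3 -> match: F0=4 F1=3; commitIndex=4
Op 7: F1 acks idx 3 -> match: F0=4 F1=3; commitIndex=4
Op 8: F0 acks idx 4 -> match: F0=4 F1=3; commitIndex=4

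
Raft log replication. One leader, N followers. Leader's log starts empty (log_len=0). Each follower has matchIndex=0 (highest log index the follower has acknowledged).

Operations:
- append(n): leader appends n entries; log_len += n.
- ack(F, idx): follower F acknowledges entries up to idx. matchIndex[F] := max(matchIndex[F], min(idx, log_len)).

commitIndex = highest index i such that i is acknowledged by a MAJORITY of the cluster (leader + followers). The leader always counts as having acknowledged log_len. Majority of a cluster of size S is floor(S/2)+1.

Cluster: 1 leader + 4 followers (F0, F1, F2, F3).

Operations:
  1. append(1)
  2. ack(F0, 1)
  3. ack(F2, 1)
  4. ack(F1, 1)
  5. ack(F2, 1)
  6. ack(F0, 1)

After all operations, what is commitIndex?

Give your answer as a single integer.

Answer: 1

Derivation:
Op 1: append 1 -> log_len=1
Op 2: F0 acks idx 1 -> match: F0=1 F1=0 F2=0 F3=0; commitIndex=0
Op 3: F2 acks idx 1 -> match: F0=1 F1=0 F2=1 F3=0; commitIndex=1
Op 4: F1 acks idx 1 -> match: F0=1 F1=1 F2=1 F3=0; commitIndex=1
Op 5: F2 acks idx 1 -> match: F0=1 F1=1 F2=1 F3=0; commitIndex=1
Op 6: F0 acks idx 1 -> match: F0=1 F1=1 F2=1 F3=0; commitIndex=1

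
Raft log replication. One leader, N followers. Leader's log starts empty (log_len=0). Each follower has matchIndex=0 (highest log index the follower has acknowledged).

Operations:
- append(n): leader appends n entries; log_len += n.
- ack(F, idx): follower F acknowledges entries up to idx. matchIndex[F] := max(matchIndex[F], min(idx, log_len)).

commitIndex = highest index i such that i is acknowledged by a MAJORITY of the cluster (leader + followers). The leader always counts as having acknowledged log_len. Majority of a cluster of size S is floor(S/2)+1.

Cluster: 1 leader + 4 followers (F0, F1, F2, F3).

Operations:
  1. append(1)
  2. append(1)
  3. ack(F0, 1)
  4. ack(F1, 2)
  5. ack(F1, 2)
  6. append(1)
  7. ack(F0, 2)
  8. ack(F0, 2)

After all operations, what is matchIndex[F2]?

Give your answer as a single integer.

Op 1: append 1 -> log_len=1
Op 2: append 1 -> log_len=2
Op 3: F0 acks idx 1 -> match: F0=1 F1=0 F2=0 F3=0; commitIndex=0
Op 4: F1 acks idx 2 -> match: F0=1 F1=2 F2=0 F3=0; commitIndex=1
Op 5: F1 acks idx 2 -> match: F0=1 F1=2 F2=0 F3=0; commitIndex=1
Op 6: append 1 -> log_len=3
Op 7: F0 acks idx 2 -> match: F0=2 F1=2 F2=0 F3=0; commitIndex=2
Op 8: F0 acks idx 2 -> match: F0=2 F1=2 F2=0 F3=0; commitIndex=2

Answer: 0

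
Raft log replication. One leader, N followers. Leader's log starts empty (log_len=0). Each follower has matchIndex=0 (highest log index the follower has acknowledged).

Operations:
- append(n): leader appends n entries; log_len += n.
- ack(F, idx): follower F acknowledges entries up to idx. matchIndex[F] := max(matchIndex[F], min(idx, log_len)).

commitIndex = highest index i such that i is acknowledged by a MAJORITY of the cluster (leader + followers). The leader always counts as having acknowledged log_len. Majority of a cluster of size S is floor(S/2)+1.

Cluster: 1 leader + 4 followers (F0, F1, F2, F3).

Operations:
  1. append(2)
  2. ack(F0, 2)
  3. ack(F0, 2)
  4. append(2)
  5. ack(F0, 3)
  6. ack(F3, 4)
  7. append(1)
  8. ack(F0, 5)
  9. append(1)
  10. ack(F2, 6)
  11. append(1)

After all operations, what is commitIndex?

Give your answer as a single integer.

Answer: 5

Derivation:
Op 1: append 2 -> log_len=2
Op 2: F0 acks idx 2 -> match: F0=2 F1=0 F2=0 F3=0; commitIndex=0
Op 3: F0 acks idx 2 -> match: F0=2 F1=0 F2=0 F3=0; commitIndex=0
Op 4: append 2 -> log_len=4
Op 5: F0 acks idx 3 -> match: F0=3 F1=0 F2=0 F3=0; commitIndex=0
Op 6: F3 acks idx 4 -> match: F0=3 F1=0 F2=0 F3=4; commitIndex=3
Op 7: append 1 -> log_len=5
Op 8: F0 acks idx 5 -> match: F0=5 F1=0 F2=0 F3=4; commitIndex=4
Op 9: append 1 -> log_len=6
Op 10: F2 acks idx 6 -> match: F0=5 F1=0 F2=6 F3=4; commitIndex=5
Op 11: append 1 -> log_len=7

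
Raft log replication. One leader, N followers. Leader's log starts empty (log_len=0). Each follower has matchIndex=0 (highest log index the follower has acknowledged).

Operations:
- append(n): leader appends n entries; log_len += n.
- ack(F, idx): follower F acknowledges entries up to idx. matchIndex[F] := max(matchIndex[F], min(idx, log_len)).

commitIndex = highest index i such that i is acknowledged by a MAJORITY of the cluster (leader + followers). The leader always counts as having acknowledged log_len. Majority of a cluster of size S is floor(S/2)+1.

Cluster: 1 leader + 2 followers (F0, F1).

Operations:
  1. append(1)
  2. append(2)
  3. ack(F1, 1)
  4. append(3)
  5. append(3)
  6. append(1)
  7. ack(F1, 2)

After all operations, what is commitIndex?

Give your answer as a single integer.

Op 1: append 1 -> log_len=1
Op 2: append 2 -> log_len=3
Op 3: F1 acks idx 1 -> match: F0=0 F1=1; commitIndex=1
Op 4: append 3 -> log_len=6
Op 5: append 3 -> log_len=9
Op 6: append 1 -> log_len=10
Op 7: F1 acks idx 2 -> match: F0=0 F1=2; commitIndex=2

Answer: 2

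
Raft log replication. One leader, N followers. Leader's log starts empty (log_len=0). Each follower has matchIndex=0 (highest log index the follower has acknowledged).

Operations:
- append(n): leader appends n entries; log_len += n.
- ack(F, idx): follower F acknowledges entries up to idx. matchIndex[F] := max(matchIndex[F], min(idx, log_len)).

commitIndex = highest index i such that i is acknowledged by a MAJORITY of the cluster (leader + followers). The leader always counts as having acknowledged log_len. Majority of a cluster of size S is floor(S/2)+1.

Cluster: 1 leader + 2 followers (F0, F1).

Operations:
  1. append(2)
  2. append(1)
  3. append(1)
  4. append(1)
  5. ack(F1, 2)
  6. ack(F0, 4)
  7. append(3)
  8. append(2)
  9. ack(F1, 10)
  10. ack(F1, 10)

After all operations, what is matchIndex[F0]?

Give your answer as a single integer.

Answer: 4

Derivation:
Op 1: append 2 -> log_len=2
Op 2: append 1 -> log_len=3
Op 3: append 1 -> log_len=4
Op 4: append 1 -> log_len=5
Op 5: F1 acks idx 2 -> match: F0=0 F1=2; commitIndex=2
Op 6: F0 acks idx 4 -> match: F0=4 F1=2; commitIndex=4
Op 7: append 3 -> log_len=8
Op 8: append 2 -> log_len=10
Op 9: F1 acks idx 10 -> match: F0=4 F1=10; commitIndex=10
Op 10: F1 acks idx 10 -> match: F0=4 F1=10; commitIndex=10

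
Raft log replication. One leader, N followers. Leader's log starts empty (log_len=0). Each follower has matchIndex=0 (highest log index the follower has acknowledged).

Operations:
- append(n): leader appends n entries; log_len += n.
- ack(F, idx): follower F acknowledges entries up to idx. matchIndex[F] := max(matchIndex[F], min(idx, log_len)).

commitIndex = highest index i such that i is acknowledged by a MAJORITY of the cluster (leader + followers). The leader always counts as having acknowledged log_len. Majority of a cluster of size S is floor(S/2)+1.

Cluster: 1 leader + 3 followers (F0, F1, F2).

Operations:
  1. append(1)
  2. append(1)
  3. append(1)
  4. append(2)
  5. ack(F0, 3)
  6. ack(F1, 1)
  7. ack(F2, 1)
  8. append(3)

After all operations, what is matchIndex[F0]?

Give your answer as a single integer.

Answer: 3

Derivation:
Op 1: append 1 -> log_len=1
Op 2: append 1 -> log_len=2
Op 3: append 1 -> log_len=3
Op 4: append 2 -> log_len=5
Op 5: F0 acks idx 3 -> match: F0=3 F1=0 F2=0; commitIndex=0
Op 6: F1 acks idx 1 -> match: F0=3 F1=1 F2=0; commitIndex=1
Op 7: F2 acks idx 1 -> match: F0=3 F1=1 F2=1; commitIndex=1
Op 8: append 3 -> log_len=8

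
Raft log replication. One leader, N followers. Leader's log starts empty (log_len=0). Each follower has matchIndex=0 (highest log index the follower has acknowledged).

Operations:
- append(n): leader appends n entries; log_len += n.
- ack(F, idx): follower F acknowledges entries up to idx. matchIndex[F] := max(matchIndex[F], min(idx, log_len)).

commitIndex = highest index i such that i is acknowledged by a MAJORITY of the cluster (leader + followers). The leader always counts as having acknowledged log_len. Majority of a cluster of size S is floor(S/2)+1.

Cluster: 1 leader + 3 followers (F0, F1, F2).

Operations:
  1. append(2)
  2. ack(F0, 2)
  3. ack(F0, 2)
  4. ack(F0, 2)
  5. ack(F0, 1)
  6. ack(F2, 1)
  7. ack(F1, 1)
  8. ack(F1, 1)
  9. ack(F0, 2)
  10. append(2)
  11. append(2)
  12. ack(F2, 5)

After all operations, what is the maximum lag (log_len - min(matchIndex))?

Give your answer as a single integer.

Op 1: append 2 -> log_len=2
Op 2: F0 acks idx 2 -> match: F0=2 F1=0 F2=0; commitIndex=0
Op 3: F0 acks idx 2 -> match: F0=2 F1=0 F2=0; commitIndex=0
Op 4: F0 acks idx 2 -> match: F0=2 F1=0 F2=0; commitIndex=0
Op 5: F0 acks idx 1 -> match: F0=2 F1=0 F2=0; commitIndex=0
Op 6: F2 acks idx 1 -> match: F0=2 F1=0 F2=1; commitIndex=1
Op 7: F1 acks idx 1 -> match: F0=2 F1=1 F2=1; commitIndex=1
Op 8: F1 acks idx 1 -> match: F0=2 F1=1 F2=1; commitIndex=1
Op 9: F0 acks idx 2 -> match: F0=2 F1=1 F2=1; commitIndex=1
Op 10: append 2 -> log_len=4
Op 11: append 2 -> log_len=6
Op 12: F2 acks idx 5 -> match: F0=2 F1=1 F2=5; commitIndex=2

Answer: 5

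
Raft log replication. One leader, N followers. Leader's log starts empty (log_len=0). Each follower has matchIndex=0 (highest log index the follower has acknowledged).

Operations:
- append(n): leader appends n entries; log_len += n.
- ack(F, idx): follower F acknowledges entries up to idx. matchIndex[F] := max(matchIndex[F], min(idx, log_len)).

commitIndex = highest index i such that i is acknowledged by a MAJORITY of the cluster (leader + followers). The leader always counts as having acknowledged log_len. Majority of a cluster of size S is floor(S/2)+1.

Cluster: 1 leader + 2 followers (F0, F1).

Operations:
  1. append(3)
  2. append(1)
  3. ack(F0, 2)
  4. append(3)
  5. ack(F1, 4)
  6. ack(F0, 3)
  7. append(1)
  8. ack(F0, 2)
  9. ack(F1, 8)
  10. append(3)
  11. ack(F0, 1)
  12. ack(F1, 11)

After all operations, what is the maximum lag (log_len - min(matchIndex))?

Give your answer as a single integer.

Answer: 8

Derivation:
Op 1: append 3 -> log_len=3
Op 2: append 1 -> log_len=4
Op 3: F0 acks idx 2 -> match: F0=2 F1=0; commitIndex=2
Op 4: append 3 -> log_len=7
Op 5: F1 acks idx 4 -> match: F0=2 F1=4; commitIndex=4
Op 6: F0 acks idx 3 -> match: F0=3 F1=4; commitIndex=4
Op 7: append 1 -> log_len=8
Op 8: F0 acks idx 2 -> match: F0=3 F1=4; commitIndex=4
Op 9: F1 acks idx 8 -> match: F0=3 F1=8; commitIndex=8
Op 10: append 3 -> log_len=11
Op 11: F0 acks idx 1 -> match: F0=3 F1=8; commitIndex=8
Op 12: F1 acks idx 11 -> match: F0=3 F1=11; commitIndex=11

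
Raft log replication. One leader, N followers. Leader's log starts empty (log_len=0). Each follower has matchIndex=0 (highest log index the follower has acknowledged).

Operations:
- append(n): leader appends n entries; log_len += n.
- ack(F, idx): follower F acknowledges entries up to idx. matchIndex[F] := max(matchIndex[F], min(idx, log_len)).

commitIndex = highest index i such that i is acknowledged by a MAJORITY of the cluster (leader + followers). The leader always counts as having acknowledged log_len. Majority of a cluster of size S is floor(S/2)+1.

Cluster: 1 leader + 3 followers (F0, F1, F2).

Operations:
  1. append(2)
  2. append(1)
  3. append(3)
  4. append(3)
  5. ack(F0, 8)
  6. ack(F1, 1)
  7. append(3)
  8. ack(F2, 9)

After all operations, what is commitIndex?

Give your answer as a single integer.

Op 1: append 2 -> log_len=2
Op 2: append 1 -> log_len=3
Op 3: append 3 -> log_len=6
Op 4: append 3 -> log_len=9
Op 5: F0 acks idx 8 -> match: F0=8 F1=0 F2=0; commitIndex=0
Op 6: F1 acks idx 1 -> match: F0=8 F1=1 F2=0; commitIndex=1
Op 7: append 3 -> log_len=12
Op 8: F2 acks idx 9 -> match: F0=8 F1=1 F2=9; commitIndex=8

Answer: 8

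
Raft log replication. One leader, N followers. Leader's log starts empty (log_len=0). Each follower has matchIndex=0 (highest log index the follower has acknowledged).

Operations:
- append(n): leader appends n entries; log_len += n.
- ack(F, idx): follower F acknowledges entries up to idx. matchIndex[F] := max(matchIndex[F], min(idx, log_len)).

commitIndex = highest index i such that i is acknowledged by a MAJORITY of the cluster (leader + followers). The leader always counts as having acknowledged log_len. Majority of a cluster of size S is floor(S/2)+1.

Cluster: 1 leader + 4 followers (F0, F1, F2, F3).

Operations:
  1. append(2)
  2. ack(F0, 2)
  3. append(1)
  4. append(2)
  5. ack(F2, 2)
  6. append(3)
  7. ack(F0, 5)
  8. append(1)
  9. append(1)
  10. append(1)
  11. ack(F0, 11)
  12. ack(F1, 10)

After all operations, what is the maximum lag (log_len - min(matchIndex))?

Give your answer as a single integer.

Answer: 11

Derivation:
Op 1: append 2 -> log_len=2
Op 2: F0 acks idx 2 -> match: F0=2 F1=0 F2=0 F3=0; commitIndex=0
Op 3: append 1 -> log_len=3
Op 4: append 2 -> log_len=5
Op 5: F2 acks idx 2 -> match: F0=2 F1=0 F2=2 F3=0; commitIndex=2
Op 6: append 3 -> log_len=8
Op 7: F0 acks idx 5 -> match: F0=5 F1=0 F2=2 F3=0; commitIndex=2
Op 8: append 1 -> log_len=9
Op 9: append 1 -> log_len=10
Op 10: append 1 -> log_len=11
Op 11: F0 acks idx 11 -> match: F0=11 F1=0 F2=2 F3=0; commitIndex=2
Op 12: F1 acks idx 10 -> match: F0=11 F1=10 F2=2 F3=0; commitIndex=10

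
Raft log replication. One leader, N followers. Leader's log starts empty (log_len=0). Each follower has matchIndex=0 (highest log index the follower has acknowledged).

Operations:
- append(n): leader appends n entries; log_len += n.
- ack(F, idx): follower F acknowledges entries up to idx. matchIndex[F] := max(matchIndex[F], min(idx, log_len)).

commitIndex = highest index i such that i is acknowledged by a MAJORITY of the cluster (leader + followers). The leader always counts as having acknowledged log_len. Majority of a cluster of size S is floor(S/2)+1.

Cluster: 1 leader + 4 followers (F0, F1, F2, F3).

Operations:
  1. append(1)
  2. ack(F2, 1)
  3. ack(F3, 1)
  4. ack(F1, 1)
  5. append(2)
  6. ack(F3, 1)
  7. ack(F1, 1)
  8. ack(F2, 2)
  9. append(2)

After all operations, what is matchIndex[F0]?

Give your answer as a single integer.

Op 1: append 1 -> log_len=1
Op 2: F2 acks idx 1 -> match: F0=0 F1=0 F2=1 F3=0; commitIndex=0
Op 3: F3 acks idx 1 -> match: F0=0 F1=0 F2=1 F3=1; commitIndex=1
Op 4: F1 acks idx 1 -> match: F0=0 F1=1 F2=1 F3=1; commitIndex=1
Op 5: append 2 -> log_len=3
Op 6: F3 acks idx 1 -> match: F0=0 F1=1 F2=1 F3=1; commitIndex=1
Op 7: F1 acks idx 1 -> match: F0=0 F1=1 F2=1 F3=1; commitIndex=1
Op 8: F2 acks idx 2 -> match: F0=0 F1=1 F2=2 F3=1; commitIndex=1
Op 9: append 2 -> log_len=5

Answer: 0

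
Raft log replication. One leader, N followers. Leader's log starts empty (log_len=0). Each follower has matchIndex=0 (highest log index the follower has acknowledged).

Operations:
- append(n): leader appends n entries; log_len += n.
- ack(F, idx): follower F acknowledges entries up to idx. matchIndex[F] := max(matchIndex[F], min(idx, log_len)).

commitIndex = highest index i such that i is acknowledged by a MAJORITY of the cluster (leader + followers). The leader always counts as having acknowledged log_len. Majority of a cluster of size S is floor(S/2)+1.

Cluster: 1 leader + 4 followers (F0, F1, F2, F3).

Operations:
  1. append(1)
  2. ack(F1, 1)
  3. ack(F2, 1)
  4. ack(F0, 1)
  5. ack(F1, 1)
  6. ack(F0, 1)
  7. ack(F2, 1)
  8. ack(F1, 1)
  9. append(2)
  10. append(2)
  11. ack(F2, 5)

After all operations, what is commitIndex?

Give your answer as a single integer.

Answer: 1

Derivation:
Op 1: append 1 -> log_len=1
Op 2: F1 acks idx 1 -> match: F0=0 F1=1 F2=0 F3=0; commitIndex=0
Op 3: F2 acks idx 1 -> match: F0=0 F1=1 F2=1 F3=0; commitIndex=1
Op 4: F0 acks idx 1 -> match: F0=1 F1=1 F2=1 F3=0; commitIndex=1
Op 5: F1 acks idx 1 -> match: F0=1 F1=1 F2=1 F3=0; commitIndex=1
Op 6: F0 acks idx 1 -> match: F0=1 F1=1 F2=1 F3=0; commitIndex=1
Op 7: F2 acks idx 1 -> match: F0=1 F1=1 F2=1 F3=0; commitIndex=1
Op 8: F1 acks idx 1 -> match: F0=1 F1=1 F2=1 F3=0; commitIndex=1
Op 9: append 2 -> log_len=3
Op 10: append 2 -> log_len=5
Op 11: F2 acks idx 5 -> match: F0=1 F1=1 F2=5 F3=0; commitIndex=1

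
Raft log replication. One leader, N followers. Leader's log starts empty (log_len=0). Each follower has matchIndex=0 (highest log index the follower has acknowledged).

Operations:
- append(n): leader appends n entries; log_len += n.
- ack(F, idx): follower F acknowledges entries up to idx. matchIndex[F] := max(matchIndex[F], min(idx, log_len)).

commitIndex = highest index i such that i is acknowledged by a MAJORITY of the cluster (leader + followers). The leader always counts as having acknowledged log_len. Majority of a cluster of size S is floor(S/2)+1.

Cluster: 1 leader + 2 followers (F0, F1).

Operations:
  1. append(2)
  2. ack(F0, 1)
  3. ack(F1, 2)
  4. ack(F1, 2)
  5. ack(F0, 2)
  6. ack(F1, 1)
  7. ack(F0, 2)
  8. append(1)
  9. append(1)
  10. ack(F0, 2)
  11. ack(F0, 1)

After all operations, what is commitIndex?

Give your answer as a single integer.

Answer: 2

Derivation:
Op 1: append 2 -> log_len=2
Op 2: F0 acks idx 1 -> match: F0=1 F1=0; commitIndex=1
Op 3: F1 acks idx 2 -> match: F0=1 F1=2; commitIndex=2
Op 4: F1 acks idx 2 -> match: F0=1 F1=2; commitIndex=2
Op 5: F0 acks idx 2 -> match: F0=2 F1=2; commitIndex=2
Op 6: F1 acks idx 1 -> match: F0=2 F1=2; commitIndex=2
Op 7: F0 acks idx 2 -> match: F0=2 F1=2; commitIndex=2
Op 8: append 1 -> log_len=3
Op 9: append 1 -> log_len=4
Op 10: F0 acks idx 2 -> match: F0=2 F1=2; commitIndex=2
Op 11: F0 acks idx 1 -> match: F0=2 F1=2; commitIndex=2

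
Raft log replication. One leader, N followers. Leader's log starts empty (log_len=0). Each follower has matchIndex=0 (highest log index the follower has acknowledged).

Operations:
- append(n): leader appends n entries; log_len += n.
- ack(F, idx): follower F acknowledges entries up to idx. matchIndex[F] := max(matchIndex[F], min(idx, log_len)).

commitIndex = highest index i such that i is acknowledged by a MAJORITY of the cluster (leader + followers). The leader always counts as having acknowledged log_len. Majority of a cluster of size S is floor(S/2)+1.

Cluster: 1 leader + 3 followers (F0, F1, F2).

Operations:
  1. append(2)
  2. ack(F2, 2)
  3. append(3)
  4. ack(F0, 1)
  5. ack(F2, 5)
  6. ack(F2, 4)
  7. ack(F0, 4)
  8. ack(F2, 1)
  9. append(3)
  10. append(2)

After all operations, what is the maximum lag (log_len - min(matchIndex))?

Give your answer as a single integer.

Answer: 10

Derivation:
Op 1: append 2 -> log_len=2
Op 2: F2 acks idx 2 -> match: F0=0 F1=0 F2=2; commitIndex=0
Op 3: append 3 -> log_len=5
Op 4: F0 acks idx 1 -> match: F0=1 F1=0 F2=2; commitIndex=1
Op 5: F2 acks idx 5 -> match: F0=1 F1=0 F2=5; commitIndex=1
Op 6: F2 acks idx 4 -> match: F0=1 F1=0 F2=5; commitIndex=1
Op 7: F0 acks idx 4 -> match: F0=4 F1=0 F2=5; commitIndex=4
Op 8: F2 acks idx 1 -> match: F0=4 F1=0 F2=5; commitIndex=4
Op 9: append 3 -> log_len=8
Op 10: append 2 -> log_len=10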